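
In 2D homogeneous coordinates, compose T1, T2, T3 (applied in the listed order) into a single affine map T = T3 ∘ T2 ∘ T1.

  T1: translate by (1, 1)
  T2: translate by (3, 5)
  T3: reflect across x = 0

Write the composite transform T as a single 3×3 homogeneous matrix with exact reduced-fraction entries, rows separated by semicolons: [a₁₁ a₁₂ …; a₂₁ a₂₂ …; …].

T = [-1 0 -4; 0 1 6; 0 0 1]

T1 = [1 0 1; 0 1 1; 0 0 1]
T2·T1 = [1 0 4; 0 1 6; 0 0 1]
T3·…·T1 = [-1 0 -4; 0 1 6; 0 0 1]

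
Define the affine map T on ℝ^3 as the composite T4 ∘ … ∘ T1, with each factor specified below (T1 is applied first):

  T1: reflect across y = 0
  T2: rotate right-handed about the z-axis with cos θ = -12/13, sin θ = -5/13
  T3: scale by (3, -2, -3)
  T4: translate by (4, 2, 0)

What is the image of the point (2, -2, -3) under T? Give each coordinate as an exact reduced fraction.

T1 reflect across y = 0: (2, -2, -3) → (2, 2, -3)
T2 rotate right-handed about the z-axis with cos θ = -12/13, sin θ = -5/13: (2, 2, -3) → (-14/13, -34/13, -3)
T3 scale by (3, -2, -3): (-14/13, -34/13, -3) → (-42/13, 68/13, 9)
T4 translate by (4, 2, 0): (-42/13, 68/13, 9) → (10/13, 94/13, 9)

T(p) = (10/13, 94/13, 9)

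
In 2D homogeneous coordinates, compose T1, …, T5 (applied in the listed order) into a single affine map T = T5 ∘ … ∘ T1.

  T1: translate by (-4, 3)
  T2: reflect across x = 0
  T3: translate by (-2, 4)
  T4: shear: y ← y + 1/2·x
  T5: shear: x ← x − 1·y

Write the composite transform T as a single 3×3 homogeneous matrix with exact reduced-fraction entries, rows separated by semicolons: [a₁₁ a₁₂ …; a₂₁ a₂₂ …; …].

T1 = [1 0 -4; 0 1 3; 0 0 1]
T2·T1 = [-1 0 4; 0 1 3; 0 0 1]
T3·…·T1 = [-1 0 2; 0 1 7; 0 0 1]
T4·…·T1 = [-1 0 2; -1/2 1 8; 0 0 1]
T5·…·T1 = [-1/2 -1 -6; -1/2 1 8; 0 0 1]

T = [-1/2 -1 -6; -1/2 1 8; 0 0 1]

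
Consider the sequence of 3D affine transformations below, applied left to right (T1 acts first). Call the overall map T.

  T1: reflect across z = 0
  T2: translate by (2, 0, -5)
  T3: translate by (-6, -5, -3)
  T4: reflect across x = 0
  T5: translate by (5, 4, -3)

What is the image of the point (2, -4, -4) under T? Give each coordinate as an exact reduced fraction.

T1 reflect across z = 0: (2, -4, -4) → (2, -4, 4)
T2 translate by (2, 0, -5): (2, -4, 4) → (4, -4, -1)
T3 translate by (-6, -5, -3): (4, -4, -1) → (-2, -9, -4)
T4 reflect across x = 0: (-2, -9, -4) → (2, -9, -4)
T5 translate by (5, 4, -3): (2, -9, -4) → (7, -5, -7)

T(p) = (7, -5, -7)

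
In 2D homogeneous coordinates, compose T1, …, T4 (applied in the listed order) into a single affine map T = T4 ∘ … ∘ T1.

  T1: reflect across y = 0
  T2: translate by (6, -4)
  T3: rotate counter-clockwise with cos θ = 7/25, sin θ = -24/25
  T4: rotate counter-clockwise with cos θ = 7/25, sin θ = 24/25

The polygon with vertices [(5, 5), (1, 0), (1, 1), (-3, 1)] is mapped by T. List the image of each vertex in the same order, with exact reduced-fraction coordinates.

image vertices: (11, -9), (7, -4), (7, -5), (3, -5)

T1 reflect across y = 0: (5, 5) → (5, -5); (1, 0) → (1, 0); (1, 1) → (1, -1); (-3, 1) → (-3, -1)
T2 translate by (6, -4): (5, -5) → (11, -9); (1, 0) → (7, -4); (1, -1) → (7, -5); (-3, -1) → (3, -5)
T3 rotate counter-clockwise with cos θ = 7/25, sin θ = -24/25: (11, -9) → (-139/25, -327/25); (7, -4) → (-47/25, -196/25); (7, -5) → (-71/25, -203/25); (3, -5) → (-99/25, -107/25)
T4 rotate counter-clockwise with cos θ = 7/25, sin θ = 24/25: (-139/25, -327/25) → (11, -9); (-47/25, -196/25) → (7, -4); (-71/25, -203/25) → (7, -5); (-99/25, -107/25) → (3, -5)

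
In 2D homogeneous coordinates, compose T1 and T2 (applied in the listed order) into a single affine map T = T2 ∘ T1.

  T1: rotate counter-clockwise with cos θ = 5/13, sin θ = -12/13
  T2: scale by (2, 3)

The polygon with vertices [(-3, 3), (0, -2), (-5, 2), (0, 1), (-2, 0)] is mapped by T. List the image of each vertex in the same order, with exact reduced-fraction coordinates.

T1 rotate counter-clockwise with cos θ = 5/13, sin θ = -12/13: (-3, 3) → (21/13, 51/13); (0, -2) → (-24/13, -10/13); (-5, 2) → (-1/13, 70/13); (0, 1) → (12/13, 5/13); (-2, 0) → (-10/13, 24/13)
T2 scale by (2, 3): (21/13, 51/13) → (42/13, 153/13); (-24/13, -10/13) → (-48/13, -30/13); (-1/13, 70/13) → (-2/13, 210/13); (12/13, 5/13) → (24/13, 15/13); (-10/13, 24/13) → (-20/13, 72/13)

image vertices: (42/13, 153/13), (-48/13, -30/13), (-2/13, 210/13), (24/13, 15/13), (-20/13, 72/13)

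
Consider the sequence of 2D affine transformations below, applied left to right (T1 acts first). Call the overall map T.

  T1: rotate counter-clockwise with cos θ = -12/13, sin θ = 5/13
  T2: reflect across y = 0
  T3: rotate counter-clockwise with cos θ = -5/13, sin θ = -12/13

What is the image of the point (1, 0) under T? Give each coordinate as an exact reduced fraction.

T(p) = (0, 1)

T1 rotate counter-clockwise with cos θ = -12/13, sin θ = 5/13: (1, 0) → (-12/13, 5/13)
T2 reflect across y = 0: (-12/13, 5/13) → (-12/13, -5/13)
T3 rotate counter-clockwise with cos θ = -5/13, sin θ = -12/13: (-12/13, -5/13) → (0, 1)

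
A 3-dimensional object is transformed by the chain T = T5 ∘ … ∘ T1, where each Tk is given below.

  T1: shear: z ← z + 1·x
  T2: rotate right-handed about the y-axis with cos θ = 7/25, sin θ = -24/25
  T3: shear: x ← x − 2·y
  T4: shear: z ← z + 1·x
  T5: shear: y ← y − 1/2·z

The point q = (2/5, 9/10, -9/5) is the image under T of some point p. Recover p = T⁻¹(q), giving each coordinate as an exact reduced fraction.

T1 = [1 0 0 0; 0 1 0 0; 1 0 1 0; 0 0 0 1]
T2·T1 = [-17/25 0 -24/25 0; 0 1 0 0; 31/25 0 7/25 0; 0 0 0 1]
T3·…·T1 = [-17/25 -2 -24/25 0; 0 1 0 0; 31/25 0 7/25 0; 0 0 0 1]
T4·…·T1 = [-17/25 -2 -24/25 0; 0 1 0 0; 14/25 -2 -17/25 0; 0 0 0 1]
T5·…·T1 = [-17/25 -2 -24/25 0; -7/25 2 17/50 0; 14/25 -2 -17/25 0; 0 0 0 1]
det M = 1; M⁻¹ = [-17/25 14/25 31/25 0; 0 1 1/2 0; -14/25 -62/25 -48/25 0; 0 0 0 1]
M⁻¹ · (2/5, 9/10, -9/5)ᵀ = (-2, 0, 1)ᵀ

p = (-2, 0, 1)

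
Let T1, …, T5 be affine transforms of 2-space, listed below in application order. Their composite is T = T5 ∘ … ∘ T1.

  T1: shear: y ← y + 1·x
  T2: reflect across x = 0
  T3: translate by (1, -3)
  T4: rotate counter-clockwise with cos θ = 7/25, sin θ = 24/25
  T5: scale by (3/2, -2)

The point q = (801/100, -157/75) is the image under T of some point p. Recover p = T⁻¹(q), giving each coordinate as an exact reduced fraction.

p = (-3/2, -1/3)

T1 = [1 0 0; 1 1 0; 0 0 1]
T2·T1 = [-1 0 0; 1 1 0; 0 0 1]
T3·…·T1 = [-1 0 1; 1 1 -3; 0 0 1]
T4·…·T1 = [-31/25 -24/25 79/25; -17/25 7/25 3/25; 0 0 1]
T5·…·T1 = [-93/50 -36/25 237/50; 34/25 -14/25 -6/25; 0 0 1]
det M = 3; M⁻¹ = [-14/75 12/25 1; -34/75 -31/50 2; 0 0 1]
M⁻¹ · (801/100, -157/75)ᵀ = (-3/2, -1/3)ᵀ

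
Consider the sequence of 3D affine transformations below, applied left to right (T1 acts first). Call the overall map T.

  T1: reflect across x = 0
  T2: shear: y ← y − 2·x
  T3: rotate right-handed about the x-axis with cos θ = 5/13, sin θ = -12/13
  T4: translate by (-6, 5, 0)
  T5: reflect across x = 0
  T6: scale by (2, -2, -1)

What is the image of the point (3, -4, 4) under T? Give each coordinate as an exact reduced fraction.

T1 reflect across x = 0: (3, -4, 4) → (-3, -4, 4)
T2 shear: y ← y − 2·x: (-3, -4, 4) → (-3, 2, 4)
T3 rotate right-handed about the x-axis with cos θ = 5/13, sin θ = -12/13: (-3, 2, 4) → (-3, 58/13, -4/13)
T4 translate by (-6, 5, 0): (-3, 58/13, -4/13) → (-9, 123/13, -4/13)
T5 reflect across x = 0: (-9, 123/13, -4/13) → (9, 123/13, -4/13)
T6 scale by (2, -2, -1): (9, 123/13, -4/13) → (18, -246/13, 4/13)

T(p) = (18, -246/13, 4/13)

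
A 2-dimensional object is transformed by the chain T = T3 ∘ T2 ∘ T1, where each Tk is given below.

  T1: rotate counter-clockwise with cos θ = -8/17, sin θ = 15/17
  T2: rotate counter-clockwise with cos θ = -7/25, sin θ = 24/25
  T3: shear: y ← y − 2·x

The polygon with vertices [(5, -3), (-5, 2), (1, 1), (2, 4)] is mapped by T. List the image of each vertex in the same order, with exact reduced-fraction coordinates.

image vertices: (-2411/425, 4249/425), (2114/425, -3351/425), (-7/425, -587/425), (116/85, -594/85)

T1 rotate counter-clockwise with cos θ = -8/17, sin θ = 15/17: (5, -3) → (5/17, 99/17); (-5, 2) → (10/17, -91/17); (1, 1) → (-23/17, 7/17); (2, 4) → (-76/17, -2/17)
T2 rotate counter-clockwise with cos θ = -7/25, sin θ = 24/25: (5/17, 99/17) → (-2411/425, -573/425); (10/17, -91/17) → (2114/425, 877/425); (-23/17, 7/17) → (-7/425, -601/425); (-76/17, -2/17) → (116/85, -362/85)
T3 shear: y ← y − 2·x: (-2411/425, -573/425) → (-2411/425, 4249/425); (2114/425, 877/425) → (2114/425, -3351/425); (-7/425, -601/425) → (-7/425, -587/425); (116/85, -362/85) → (116/85, -594/85)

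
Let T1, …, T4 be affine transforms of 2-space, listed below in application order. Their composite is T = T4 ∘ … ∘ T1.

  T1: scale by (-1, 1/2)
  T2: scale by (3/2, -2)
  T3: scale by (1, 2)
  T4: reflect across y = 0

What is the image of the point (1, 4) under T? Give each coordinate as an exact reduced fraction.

T1 scale by (-1, 1/2): (1, 4) → (-1, 2)
T2 scale by (3/2, -2): (-1, 2) → (-3/2, -4)
T3 scale by (1, 2): (-3/2, -4) → (-3/2, -8)
T4 reflect across y = 0: (-3/2, -8) → (-3/2, 8)

T(p) = (-3/2, 8)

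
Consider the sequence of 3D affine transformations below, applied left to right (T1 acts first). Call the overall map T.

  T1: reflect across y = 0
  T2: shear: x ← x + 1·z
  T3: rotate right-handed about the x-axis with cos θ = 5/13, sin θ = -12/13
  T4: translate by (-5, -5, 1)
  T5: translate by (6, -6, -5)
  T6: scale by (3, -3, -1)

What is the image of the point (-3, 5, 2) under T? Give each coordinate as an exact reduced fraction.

T1 reflect across y = 0: (-3, 5, 2) → (-3, -5, 2)
T2 shear: x ← x + 1·z: (-3, -5, 2) → (-1, -5, 2)
T3 rotate right-handed about the x-axis with cos θ = 5/13, sin θ = -12/13: (-1, -5, 2) → (-1, -1/13, 70/13)
T4 translate by (-5, -5, 1): (-1, -1/13, 70/13) → (-6, -66/13, 83/13)
T5 translate by (6, -6, -5): (-6, -66/13, 83/13) → (0, -144/13, 18/13)
T6 scale by (3, -3, -1): (0, -144/13, 18/13) → (0, 432/13, -18/13)

T(p) = (0, 432/13, -18/13)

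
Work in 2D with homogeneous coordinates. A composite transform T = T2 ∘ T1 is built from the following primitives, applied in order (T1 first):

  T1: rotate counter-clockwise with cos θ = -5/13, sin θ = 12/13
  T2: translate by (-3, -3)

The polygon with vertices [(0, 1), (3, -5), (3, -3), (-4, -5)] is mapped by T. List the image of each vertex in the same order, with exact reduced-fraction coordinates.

T1 rotate counter-clockwise with cos θ = -5/13, sin θ = 12/13: (0, 1) → (-12/13, -5/13); (3, -5) → (45/13, 61/13); (3, -3) → (21/13, 51/13); (-4, -5) → (80/13, -23/13)
T2 translate by (-3, -3): (-12/13, -5/13) → (-51/13, -44/13); (45/13, 61/13) → (6/13, 22/13); (21/13, 51/13) → (-18/13, 12/13); (80/13, -23/13) → (41/13, -62/13)

image vertices: (-51/13, -44/13), (6/13, 22/13), (-18/13, 12/13), (41/13, -62/13)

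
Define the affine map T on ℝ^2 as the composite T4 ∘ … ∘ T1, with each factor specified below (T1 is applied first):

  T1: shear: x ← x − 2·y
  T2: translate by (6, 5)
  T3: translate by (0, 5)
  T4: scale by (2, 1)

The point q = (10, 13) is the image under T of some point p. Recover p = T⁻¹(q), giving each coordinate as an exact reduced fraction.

T1 = [1 -2 0; 0 1 0; 0 0 1]
T2·T1 = [1 -2 6; 0 1 5; 0 0 1]
T3·…·T1 = [1 -2 6; 0 1 10; 0 0 1]
T4·…·T1 = [2 -4 12; 0 1 10; 0 0 1]
det M = 2; M⁻¹ = [1/2 2 -26; 0 1 -10; 0 0 1]
M⁻¹ · (10, 13)ᵀ = (5, 3)ᵀ

p = (5, 3)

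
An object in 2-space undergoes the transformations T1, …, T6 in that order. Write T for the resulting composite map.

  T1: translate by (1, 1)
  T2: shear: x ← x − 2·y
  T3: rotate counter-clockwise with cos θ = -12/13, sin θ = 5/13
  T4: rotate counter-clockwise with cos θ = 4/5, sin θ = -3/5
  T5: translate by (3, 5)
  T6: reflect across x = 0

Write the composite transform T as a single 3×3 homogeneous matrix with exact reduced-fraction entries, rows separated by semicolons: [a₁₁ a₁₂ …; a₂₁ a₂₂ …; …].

T1 = [1 0 1; 0 1 1; 0 0 1]
T2·T1 = [1 -2 -1; 0 1 1; 0 0 1]
T3·…·T1 = [-12/13 19/13 7/13; 5/13 -22/13 -17/13; 0 0 1]
T4·…·T1 = [-33/65 2/13 -23/65; 56/65 -29/13 -89/65; 0 0 1]
T5·…·T1 = [-33/65 2/13 172/65; 56/65 -29/13 236/65; 0 0 1]
T6·…·T1 = [33/65 -2/13 -172/65; 56/65 -29/13 236/65; 0 0 1]

T = [33/65 -2/13 -172/65; 56/65 -29/13 236/65; 0 0 1]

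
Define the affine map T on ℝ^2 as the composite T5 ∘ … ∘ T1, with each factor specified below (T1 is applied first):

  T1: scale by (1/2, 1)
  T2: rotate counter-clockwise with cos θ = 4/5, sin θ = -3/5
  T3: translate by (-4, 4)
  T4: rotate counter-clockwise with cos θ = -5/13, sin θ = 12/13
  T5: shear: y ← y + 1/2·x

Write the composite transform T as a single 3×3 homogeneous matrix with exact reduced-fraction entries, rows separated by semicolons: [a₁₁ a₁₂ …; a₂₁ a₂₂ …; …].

T1 = [1/2 0 0; 0 1 0; 0 0 1]
T2·T1 = [2/5 3/5 0; -3/10 4/5 0; 0 0 1]
T3·…·T1 = [2/5 3/5 -4; -3/10 4/5 4; 0 0 1]
T4·…·T1 = [8/65 -63/65 -28/13; 63/130 16/65 -68/13; 0 0 1]
T5·…·T1 = [8/65 -63/65 -28/13; 71/130 -31/130 -82/13; 0 0 1]

T = [8/65 -63/65 -28/13; 71/130 -31/130 -82/13; 0 0 1]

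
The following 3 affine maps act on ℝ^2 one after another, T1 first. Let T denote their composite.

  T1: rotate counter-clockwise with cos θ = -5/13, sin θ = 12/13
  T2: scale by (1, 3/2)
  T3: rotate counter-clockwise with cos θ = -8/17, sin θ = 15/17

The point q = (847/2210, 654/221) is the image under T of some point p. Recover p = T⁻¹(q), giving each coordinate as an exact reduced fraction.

p = (-2, -9/5)

T1 = [-5/13 -12/13 0; 12/13 -5/13 0; 0 0 1]
T2·T1 = [-5/13 -12/13 0; 18/13 -15/26 0; 0 0 1]
T3·…·T1 = [-230/221 417/442 0; -219/221 -120/221 0; 0 0 1]
det M = 3/2; M⁻¹ = [-80/221 -139/221 0; 146/221 -460/663 0; 0 0 1]
M⁻¹ · (847/2210, 654/221)ᵀ = (-2, -9/5)ᵀ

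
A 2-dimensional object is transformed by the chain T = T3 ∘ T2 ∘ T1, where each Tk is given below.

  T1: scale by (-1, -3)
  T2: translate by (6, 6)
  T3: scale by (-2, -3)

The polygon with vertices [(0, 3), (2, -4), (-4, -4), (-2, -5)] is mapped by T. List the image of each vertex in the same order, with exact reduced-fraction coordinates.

T1 scale by (-1, -3): (0, 3) → (0, -9); (2, -4) → (-2, 12); (-4, -4) → (4, 12); (-2, -5) → (2, 15)
T2 translate by (6, 6): (0, -9) → (6, -3); (-2, 12) → (4, 18); (4, 12) → (10, 18); (2, 15) → (8, 21)
T3 scale by (-2, -3): (6, -3) → (-12, 9); (4, 18) → (-8, -54); (10, 18) → (-20, -54); (8, 21) → (-16, -63)

image vertices: (-12, 9), (-8, -54), (-20, -54), (-16, -63)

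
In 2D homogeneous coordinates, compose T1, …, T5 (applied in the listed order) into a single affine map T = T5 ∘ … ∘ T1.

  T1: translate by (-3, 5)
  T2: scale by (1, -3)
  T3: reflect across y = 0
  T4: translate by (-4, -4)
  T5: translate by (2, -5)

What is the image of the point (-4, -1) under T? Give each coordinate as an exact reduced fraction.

T1 translate by (-3, 5): (-4, -1) → (-7, 4)
T2 scale by (1, -3): (-7, 4) → (-7, -12)
T3 reflect across y = 0: (-7, -12) → (-7, 12)
T4 translate by (-4, -4): (-7, 12) → (-11, 8)
T5 translate by (2, -5): (-11, 8) → (-9, 3)

T(p) = (-9, 3)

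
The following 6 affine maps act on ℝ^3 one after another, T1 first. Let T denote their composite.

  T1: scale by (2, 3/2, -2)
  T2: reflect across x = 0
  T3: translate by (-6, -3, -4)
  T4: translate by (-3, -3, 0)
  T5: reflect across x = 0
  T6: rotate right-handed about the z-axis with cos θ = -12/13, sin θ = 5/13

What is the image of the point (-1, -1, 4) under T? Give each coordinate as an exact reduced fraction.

T1 scale by (2, 3/2, -2): (-1, -1, 4) → (-2, -3/2, -8)
T2 reflect across x = 0: (-2, -3/2, -8) → (2, -3/2, -8)
T3 translate by (-6, -3, -4): (2, -3/2, -8) → (-4, -9/2, -12)
T4 translate by (-3, -3, 0): (-4, -9/2, -12) → (-7, -15/2, -12)
T5 reflect across x = 0: (-7, -15/2, -12) → (7, -15/2, -12)
T6 rotate right-handed about the z-axis with cos θ = -12/13, sin θ = 5/13: (7, -15/2, -12) → (-93/26, 125/13, -12)

T(p) = (-93/26, 125/13, -12)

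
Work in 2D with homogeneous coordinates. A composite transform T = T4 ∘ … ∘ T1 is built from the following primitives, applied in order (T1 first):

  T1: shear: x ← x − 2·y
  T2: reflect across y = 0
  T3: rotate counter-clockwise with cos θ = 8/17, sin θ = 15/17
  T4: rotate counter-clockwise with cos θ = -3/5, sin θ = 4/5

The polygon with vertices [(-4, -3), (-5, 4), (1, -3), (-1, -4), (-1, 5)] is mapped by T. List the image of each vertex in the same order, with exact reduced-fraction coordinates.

T1 shear: x ← x − 2·y: (-4, -3) → (2, -3); (-5, 4) → (-13, 4); (1, -3) → (7, -3); (-1, -4) → (7, -4); (-1, 5) → (-11, 5)
T2 reflect across y = 0: (2, -3) → (2, 3); (-13, 4) → (-13, -4); (7, -3) → (7, 3); (7, -4) → (7, 4); (-11, 5) → (-11, -5)
T3 rotate counter-clockwise with cos θ = 8/17, sin θ = 15/17: (2, 3) → (-29/17, 54/17); (-13, -4) → (-44/17, -227/17); (7, 3) → (11/17, 129/17); (7, 4) → (-4/17, 137/17); (-11, -5) → (-13/17, -205/17)
T4 rotate counter-clockwise with cos θ = -3/5, sin θ = 4/5: (-29/17, 54/17) → (-129/85, -278/85); (-44/17, -227/17) → (208/17, 101/17); (11/17, 129/17) → (-549/85, -343/85); (-4/17, 137/17) → (-536/85, -427/85); (-13/17, -205/17) → (859/85, 563/85)

image vertices: (-129/85, -278/85), (208/17, 101/17), (-549/85, -343/85), (-536/85, -427/85), (859/85, 563/85)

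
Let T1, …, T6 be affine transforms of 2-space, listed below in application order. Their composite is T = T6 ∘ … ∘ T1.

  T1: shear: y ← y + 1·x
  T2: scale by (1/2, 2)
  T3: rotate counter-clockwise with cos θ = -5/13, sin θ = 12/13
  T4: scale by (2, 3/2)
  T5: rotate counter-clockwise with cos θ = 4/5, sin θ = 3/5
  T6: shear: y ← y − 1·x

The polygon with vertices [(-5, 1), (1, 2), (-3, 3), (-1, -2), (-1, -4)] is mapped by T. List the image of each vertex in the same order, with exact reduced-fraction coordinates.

T1 shear: y ← y + 1·x: (-5, 1) → (-5, -4); (1, 2) → (1, 3); (-3, 3) → (-3, 0); (-1, -2) → (-1, -3); (-1, -4) → (-1, -5)
T2 scale by (1/2, 2): (-5, -4) → (-5/2, -8); (1, 3) → (1/2, 6); (-3, 0) → (-3/2, 0); (-1, -3) → (-1/2, -6); (-1, -5) → (-1/2, -10)
T3 rotate counter-clockwise with cos θ = -5/13, sin θ = 12/13: (-5/2, -8) → (217/26, 10/13); (1/2, 6) → (-149/26, -24/13); (-3/2, 0) → (15/26, -18/13); (-1/2, -6) → (149/26, 24/13); (-1/2, -10) → (245/26, 44/13)
T4 scale by (2, 3/2): (217/26, 10/13) → (217/13, 15/13); (-149/26, -24/13) → (-149/13, -36/13); (15/26, -18/13) → (15/13, -27/13); (149/26, 24/13) → (149/13, 36/13); (245/26, 44/13) → (245/13, 66/13)
T5 rotate counter-clockwise with cos θ = 4/5, sin θ = 3/5: (217/13, 15/13) → (823/65, 711/65); (-149/13, -36/13) → (-488/65, -591/65); (15/13, -27/13) → (141/65, -63/65); (149/13, 36/13) → (488/65, 591/65); (245/13, 66/13) → (782/65, 999/65)
T6 shear: y ← y − 1·x: (823/65, 711/65) → (823/65, -112/65); (-488/65, -591/65) → (-488/65, -103/65); (141/65, -63/65) → (141/65, -204/65); (488/65, 591/65) → (488/65, 103/65); (782/65, 999/65) → (782/65, 217/65)

image vertices: (823/65, -112/65), (-488/65, -103/65), (141/65, -204/65), (488/65, 103/65), (782/65, 217/65)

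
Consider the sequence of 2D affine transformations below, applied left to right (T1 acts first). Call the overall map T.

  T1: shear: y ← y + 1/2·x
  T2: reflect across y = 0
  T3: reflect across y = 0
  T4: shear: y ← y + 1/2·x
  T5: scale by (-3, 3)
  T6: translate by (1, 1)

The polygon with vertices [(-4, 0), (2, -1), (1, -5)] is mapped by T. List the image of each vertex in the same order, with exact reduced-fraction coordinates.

T1 shear: y ← y + 1/2·x: (-4, 0) → (-4, -2); (2, -1) → (2, 0); (1, -5) → (1, -9/2)
T2 reflect across y = 0: (-4, -2) → (-4, 2); (2, 0) → (2, 0); (1, -9/2) → (1, 9/2)
T3 reflect across y = 0: (-4, 2) → (-4, -2); (2, 0) → (2, 0); (1, 9/2) → (1, -9/2)
T4 shear: y ← y + 1/2·x: (-4, -2) → (-4, -4); (2, 0) → (2, 1); (1, -9/2) → (1, -4)
T5 scale by (-3, 3): (-4, -4) → (12, -12); (2, 1) → (-6, 3); (1, -4) → (-3, -12)
T6 translate by (1, 1): (12, -12) → (13, -11); (-6, 3) → (-5, 4); (-3, -12) → (-2, -11)

image vertices: (13, -11), (-5, 4), (-2, -11)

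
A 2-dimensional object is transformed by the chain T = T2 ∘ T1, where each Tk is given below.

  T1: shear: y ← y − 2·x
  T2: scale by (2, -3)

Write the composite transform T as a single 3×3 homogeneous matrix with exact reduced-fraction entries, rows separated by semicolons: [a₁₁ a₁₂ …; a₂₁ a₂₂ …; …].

T1 = [1 0 0; -2 1 0; 0 0 1]
T2·T1 = [2 0 0; 6 -3 0; 0 0 1]

T = [2 0 0; 6 -3 0; 0 0 1]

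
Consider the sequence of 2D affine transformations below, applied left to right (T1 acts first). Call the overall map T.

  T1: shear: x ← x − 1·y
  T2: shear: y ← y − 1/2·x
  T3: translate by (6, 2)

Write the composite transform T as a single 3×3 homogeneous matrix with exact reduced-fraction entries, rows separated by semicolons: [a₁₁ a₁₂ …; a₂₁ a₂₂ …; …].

T = [1 -1 6; -1/2 3/2 2; 0 0 1]

T1 = [1 -1 0; 0 1 0; 0 0 1]
T2·T1 = [1 -1 0; -1/2 3/2 0; 0 0 1]
T3·…·T1 = [1 -1 6; -1/2 3/2 2; 0 0 1]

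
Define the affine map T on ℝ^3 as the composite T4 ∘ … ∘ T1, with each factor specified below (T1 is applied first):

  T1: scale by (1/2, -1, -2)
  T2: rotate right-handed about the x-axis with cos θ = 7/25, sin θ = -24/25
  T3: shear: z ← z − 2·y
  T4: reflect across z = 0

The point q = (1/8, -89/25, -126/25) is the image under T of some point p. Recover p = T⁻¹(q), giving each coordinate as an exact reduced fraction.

T1 = [1/2 0 0 0; 0 -1 0 0; 0 0 -2 0; 0 0 0 1]
T2·T1 = [1/2 0 0 0; 0 -7/25 -48/25 0; 0 24/25 -14/25 0; 0 0 0 1]
T3·…·T1 = [1/2 0 0 0; 0 -7/25 -48/25 0; 0 38/25 82/25 0; 0 0 0 1]
T4·…·T1 = [1/2 0 0 0; 0 -7/25 -48/25 0; 0 -38/25 -82/25 0; 0 0 0 1]
det M = -1; M⁻¹ = [2 0 0 0; 0 41/25 -24/25 0; 0 -19/25 7/50 0; 0 0 0 1]
M⁻¹ · (1/8, -89/25, -126/25)ᵀ = (1/4, -1, 2)ᵀ

p = (1/4, -1, 2)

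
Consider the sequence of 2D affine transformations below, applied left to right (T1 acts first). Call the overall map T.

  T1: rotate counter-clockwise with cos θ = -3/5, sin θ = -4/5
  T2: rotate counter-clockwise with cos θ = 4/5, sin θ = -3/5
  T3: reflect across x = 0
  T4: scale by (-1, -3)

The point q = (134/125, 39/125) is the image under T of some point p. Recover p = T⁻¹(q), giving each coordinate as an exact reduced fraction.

T1 = [-3/5 4/5 0; -4/5 -3/5 0; 0 0 1]
T2·T1 = [-24/25 7/25 0; -7/25 -24/25 0; 0 0 1]
T3·…·T1 = [24/25 -7/25 0; -7/25 -24/25 0; 0 0 1]
T4·…·T1 = [-24/25 7/25 0; 21/25 72/25 0; 0 0 1]
det M = -3; M⁻¹ = [-24/25 7/75 0; 7/25 8/25 0; 0 0 1]
M⁻¹ · (134/125, 39/125)ᵀ = (-1, 2/5)ᵀ

p = (-1, 2/5)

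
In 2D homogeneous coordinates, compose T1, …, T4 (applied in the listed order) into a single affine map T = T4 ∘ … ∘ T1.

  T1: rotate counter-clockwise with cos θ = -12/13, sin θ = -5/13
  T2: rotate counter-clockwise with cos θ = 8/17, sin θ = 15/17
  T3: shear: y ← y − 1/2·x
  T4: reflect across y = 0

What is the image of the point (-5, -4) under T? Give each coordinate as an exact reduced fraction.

T1 rotate counter-clockwise with cos θ = -12/13, sin θ = -5/13: (-5, -4) → (40/13, 73/13)
T2 rotate counter-clockwise with cos θ = 8/17, sin θ = 15/17: (40/13, 73/13) → (-775/221, 1184/221)
T3 shear: y ← y − 1/2·x: (-775/221, 1184/221) → (-775/221, 3143/442)
T4 reflect across y = 0: (-775/221, 3143/442) → (-775/221, -3143/442)

T(p) = (-775/221, -3143/442)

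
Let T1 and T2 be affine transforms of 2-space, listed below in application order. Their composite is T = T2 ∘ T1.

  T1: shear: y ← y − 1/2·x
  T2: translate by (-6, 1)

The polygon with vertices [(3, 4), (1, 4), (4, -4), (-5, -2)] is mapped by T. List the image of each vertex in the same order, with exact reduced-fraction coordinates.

image vertices: (-3, 7/2), (-5, 9/2), (-2, -5), (-11, 3/2)

T1 shear: y ← y − 1/2·x: (3, 4) → (3, 5/2); (1, 4) → (1, 7/2); (4, -4) → (4, -6); (-5, -2) → (-5, 1/2)
T2 translate by (-6, 1): (3, 5/2) → (-3, 7/2); (1, 7/2) → (-5, 9/2); (4, -6) → (-2, -5); (-5, 1/2) → (-11, 3/2)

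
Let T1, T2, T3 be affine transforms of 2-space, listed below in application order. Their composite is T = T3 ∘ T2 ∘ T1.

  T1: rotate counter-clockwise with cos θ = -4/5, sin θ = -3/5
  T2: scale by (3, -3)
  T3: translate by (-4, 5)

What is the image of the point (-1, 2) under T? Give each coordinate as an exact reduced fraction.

T1 rotate counter-clockwise with cos θ = -4/5, sin θ = -3/5: (-1, 2) → (2, -1)
T2 scale by (3, -3): (2, -1) → (6, 3)
T3 translate by (-4, 5): (6, 3) → (2, 8)

T(p) = (2, 8)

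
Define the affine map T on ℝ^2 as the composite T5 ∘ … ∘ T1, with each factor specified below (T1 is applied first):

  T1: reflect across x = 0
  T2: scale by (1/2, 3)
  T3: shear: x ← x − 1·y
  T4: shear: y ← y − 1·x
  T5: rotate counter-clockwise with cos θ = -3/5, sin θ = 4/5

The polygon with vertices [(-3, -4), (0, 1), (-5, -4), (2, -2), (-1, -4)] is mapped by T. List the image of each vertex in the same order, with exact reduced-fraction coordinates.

image vertices: (123/10, 261/10), (-3, -6), (25/2, 55/2), (29/5, 53/5), (121/10, 247/10)

T1 reflect across x = 0: (-3, -4) → (3, -4); (0, 1) → (0, 1); (-5, -4) → (5, -4); (2, -2) → (-2, -2); (-1, -4) → (1, -4)
T2 scale by (1/2, 3): (3, -4) → (3/2, -12); (0, 1) → (0, 3); (5, -4) → (5/2, -12); (-2, -2) → (-1, -6); (1, -4) → (1/2, -12)
T3 shear: x ← x − 1·y: (3/2, -12) → (27/2, -12); (0, 3) → (-3, 3); (5/2, -12) → (29/2, -12); (-1, -6) → (5, -6); (1/2, -12) → (25/2, -12)
T4 shear: y ← y − 1·x: (27/2, -12) → (27/2, -51/2); (-3, 3) → (-3, 6); (29/2, -12) → (29/2, -53/2); (5, -6) → (5, -11); (25/2, -12) → (25/2, -49/2)
T5 rotate counter-clockwise with cos θ = -3/5, sin θ = 4/5: (27/2, -51/2) → (123/10, 261/10); (-3, 6) → (-3, -6); (29/2, -53/2) → (25/2, 55/2); (5, -11) → (29/5, 53/5); (25/2, -49/2) → (121/10, 247/10)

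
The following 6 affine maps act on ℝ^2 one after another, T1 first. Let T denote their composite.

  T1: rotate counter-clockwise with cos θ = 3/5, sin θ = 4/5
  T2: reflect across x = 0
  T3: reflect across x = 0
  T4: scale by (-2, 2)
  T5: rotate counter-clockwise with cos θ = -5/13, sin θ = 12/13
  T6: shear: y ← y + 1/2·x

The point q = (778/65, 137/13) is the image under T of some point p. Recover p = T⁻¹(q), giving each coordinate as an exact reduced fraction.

T1 = [3/5 -4/5 0; 4/5 3/5 0; 0 0 1]
T2·T1 = [-3/5 4/5 0; 4/5 3/5 0; 0 0 1]
T3·…·T1 = [3/5 -4/5 0; 4/5 3/5 0; 0 0 1]
T4·…·T1 = [-6/5 8/5 0; 8/5 6/5 0; 0 0 1]
T5·…·T1 = [-66/65 -112/65 0; -112/65 66/65 0; 0 0 1]
T6·…·T1 = [-66/65 -112/65 0; -29/13 2/13 0; 0 0 1]
det M = -4; M⁻¹ = [-1/26 -28/65 0; -29/52 33/130 0; 0 0 1]
M⁻¹ · (778/65, 137/13)ᵀ = (-5, -4)ᵀ

p = (-5, -4)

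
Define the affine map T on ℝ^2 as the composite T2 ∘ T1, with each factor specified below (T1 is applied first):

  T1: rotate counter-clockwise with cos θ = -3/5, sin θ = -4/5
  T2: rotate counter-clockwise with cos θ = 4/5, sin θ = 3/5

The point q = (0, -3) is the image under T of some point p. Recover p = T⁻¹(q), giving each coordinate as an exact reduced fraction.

T1 = [-3/5 4/5 0; -4/5 -3/5 0; 0 0 1]
T2·T1 = [0 1 0; -1 0 0; 0 0 1]
det M = 1; M⁻¹ = [0 -1 0; 1 0 0; 0 0 1]
M⁻¹ · (0, -3)ᵀ = (3, 0)ᵀ

p = (3, 0)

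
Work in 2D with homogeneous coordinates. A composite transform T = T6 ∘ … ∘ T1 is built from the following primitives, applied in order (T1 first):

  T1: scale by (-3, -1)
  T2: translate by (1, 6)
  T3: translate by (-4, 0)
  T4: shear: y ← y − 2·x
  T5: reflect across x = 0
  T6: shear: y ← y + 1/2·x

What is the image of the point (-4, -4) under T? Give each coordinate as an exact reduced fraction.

T1 scale by (-3, -1): (-4, -4) → (12, 4)
T2 translate by (1, 6): (12, 4) → (13, 10)
T3 translate by (-4, 0): (13, 10) → (9, 10)
T4 shear: y ← y − 2·x: (9, 10) → (9, -8)
T5 reflect across x = 0: (9, -8) → (-9, -8)
T6 shear: y ← y + 1/2·x: (-9, -8) → (-9, -25/2)

T(p) = (-9, -25/2)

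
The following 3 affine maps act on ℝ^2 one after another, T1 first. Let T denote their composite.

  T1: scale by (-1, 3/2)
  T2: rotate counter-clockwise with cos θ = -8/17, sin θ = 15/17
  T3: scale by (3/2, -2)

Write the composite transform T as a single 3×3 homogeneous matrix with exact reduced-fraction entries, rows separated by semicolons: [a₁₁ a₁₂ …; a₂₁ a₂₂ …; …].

T1 = [-1 0 0; 0 3/2 0; 0 0 1]
T2·T1 = [8/17 -45/34 0; -15/17 -12/17 0; 0 0 1]
T3·…·T1 = [12/17 -135/68 0; 30/17 24/17 0; 0 0 1]

T = [12/17 -135/68 0; 30/17 24/17 0; 0 0 1]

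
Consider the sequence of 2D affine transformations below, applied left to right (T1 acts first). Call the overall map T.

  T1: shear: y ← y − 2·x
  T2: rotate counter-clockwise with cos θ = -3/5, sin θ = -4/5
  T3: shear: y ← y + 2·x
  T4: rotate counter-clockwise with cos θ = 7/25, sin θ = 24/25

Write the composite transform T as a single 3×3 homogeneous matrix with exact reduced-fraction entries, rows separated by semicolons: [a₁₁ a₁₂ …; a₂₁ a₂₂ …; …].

T1 = [1 0 0; -2 1 0; 0 0 1]
T2·T1 = [-11/5 4/5 0; 2/5 -3/5 0; 0 0 1]
T3·…·T1 = [-11/5 4/5 0; -4 1 0; 0 0 1]
T4·…·T1 = [403/125 -92/125 0; -404/125 131/125 0; 0 0 1]

T = [403/125 -92/125 0; -404/125 131/125 0; 0 0 1]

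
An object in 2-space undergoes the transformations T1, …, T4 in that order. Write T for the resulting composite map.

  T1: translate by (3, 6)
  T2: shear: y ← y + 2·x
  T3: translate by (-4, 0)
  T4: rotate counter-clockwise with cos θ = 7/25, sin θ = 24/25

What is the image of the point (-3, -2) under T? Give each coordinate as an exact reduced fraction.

T1 translate by (3, 6): (-3, -2) → (0, 4)
T2 shear: y ← y + 2·x: (0, 4) → (0, 4)
T3 translate by (-4, 0): (0, 4) → (-4, 4)
T4 rotate counter-clockwise with cos θ = 7/25, sin θ = 24/25: (-4, 4) → (-124/25, -68/25)

T(p) = (-124/25, -68/25)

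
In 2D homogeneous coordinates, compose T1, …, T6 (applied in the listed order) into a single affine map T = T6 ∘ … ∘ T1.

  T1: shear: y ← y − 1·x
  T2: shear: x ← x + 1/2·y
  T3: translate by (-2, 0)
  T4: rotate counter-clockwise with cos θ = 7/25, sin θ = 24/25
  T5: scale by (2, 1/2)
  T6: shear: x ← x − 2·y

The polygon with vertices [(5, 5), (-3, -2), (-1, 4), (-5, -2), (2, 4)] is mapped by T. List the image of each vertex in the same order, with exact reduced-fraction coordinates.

T1 shear: y ← y − 1·x: (5, 5) → (5, 0); (-3, -2) → (-3, 1); (-1, 4) → (-1, 5); (-5, -2) → (-5, 3); (2, 4) → (2, 2)
T2 shear: x ← x + 1/2·y: (5, 0) → (5, 0); (-3, 1) → (-5/2, 1); (-1, 5) → (3/2, 5); (-5, 3) → (-7/2, 3); (2, 2) → (3, 2)
T3 translate by (-2, 0): (5, 0) → (3, 0); (-5/2, 1) → (-9/2, 1); (3/2, 5) → (-1/2, 5); (-7/2, 3) → (-11/2, 3); (3, 2) → (1, 2)
T4 rotate counter-clockwise with cos θ = 7/25, sin θ = 24/25: (3, 0) → (21/25, 72/25); (-9/2, 1) → (-111/50, -101/25); (-1/2, 5) → (-247/50, 23/25); (-11/2, 3) → (-221/50, -111/25); (1, 2) → (-41/25, 38/25)
T5 scale by (2, 1/2): (21/25, 72/25) → (42/25, 36/25); (-111/50, -101/25) → (-111/25, -101/50); (-247/50, 23/25) → (-247/25, 23/50); (-221/50, -111/25) → (-221/25, -111/50); (-41/25, 38/25) → (-82/25, 19/25)
T6 shear: x ← x − 2·y: (42/25, 36/25) → (-6/5, 36/25); (-111/25, -101/50) → (-2/5, -101/50); (-247/25, 23/50) → (-54/5, 23/50); (-221/25, -111/50) → (-22/5, -111/50); (-82/25, 19/25) → (-24/5, 19/25)

image vertices: (-6/5, 36/25), (-2/5, -101/50), (-54/5, 23/50), (-22/5, -111/50), (-24/5, 19/25)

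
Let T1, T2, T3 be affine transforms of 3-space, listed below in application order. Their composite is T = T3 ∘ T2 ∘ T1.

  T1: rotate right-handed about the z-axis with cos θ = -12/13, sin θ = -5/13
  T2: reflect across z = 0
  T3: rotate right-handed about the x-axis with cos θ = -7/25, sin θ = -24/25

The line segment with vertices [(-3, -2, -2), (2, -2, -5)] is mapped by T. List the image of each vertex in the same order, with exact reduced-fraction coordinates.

image vertices: (2, 27/25, -86/25), (-34/13, 1462/325, -791/325)

T1 rotate right-handed about the z-axis with cos θ = -12/13, sin θ = -5/13: (-3, -2, -2) → (2, 3, -2); (2, -2, -5) → (-34/13, 14/13, -5)
T2 reflect across z = 0: (2, 3, -2) → (2, 3, 2); (-34/13, 14/13, -5) → (-34/13, 14/13, 5)
T3 rotate right-handed about the x-axis with cos θ = -7/25, sin θ = -24/25: (2, 3, 2) → (2, 27/25, -86/25); (-34/13, 14/13, 5) → (-34/13, 1462/325, -791/325)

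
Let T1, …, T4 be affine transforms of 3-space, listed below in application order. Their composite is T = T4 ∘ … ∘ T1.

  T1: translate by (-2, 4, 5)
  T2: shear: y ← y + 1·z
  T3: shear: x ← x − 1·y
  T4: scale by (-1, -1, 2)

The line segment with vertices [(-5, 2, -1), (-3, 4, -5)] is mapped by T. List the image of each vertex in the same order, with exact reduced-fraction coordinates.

image vertices: (17, -10, 8), (13, -8, 0)

T1 translate by (-2, 4, 5): (-5, 2, -1) → (-7, 6, 4); (-3, 4, -5) → (-5, 8, 0)
T2 shear: y ← y + 1·z: (-7, 6, 4) → (-7, 10, 4); (-5, 8, 0) → (-5, 8, 0)
T3 shear: x ← x − 1·y: (-7, 10, 4) → (-17, 10, 4); (-5, 8, 0) → (-13, 8, 0)
T4 scale by (-1, -1, 2): (-17, 10, 4) → (17, -10, 8); (-13, 8, 0) → (13, -8, 0)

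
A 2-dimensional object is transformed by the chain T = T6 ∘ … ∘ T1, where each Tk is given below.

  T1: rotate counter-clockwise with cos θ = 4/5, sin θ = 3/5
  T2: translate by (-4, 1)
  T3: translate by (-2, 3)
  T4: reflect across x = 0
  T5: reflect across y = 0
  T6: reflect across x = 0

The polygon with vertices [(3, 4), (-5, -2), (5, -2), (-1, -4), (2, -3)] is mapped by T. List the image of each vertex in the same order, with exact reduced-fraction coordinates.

image vertices: (-6, -9), (-44/5, 3/5), (-4/5, -27/5), (-22/5, -1/5), (-13/5, -14/5)

T1 rotate counter-clockwise with cos θ = 4/5, sin θ = 3/5: (3, 4) → (0, 5); (-5, -2) → (-14/5, -23/5); (5, -2) → (26/5, 7/5); (-1, -4) → (8/5, -19/5); (2, -3) → (17/5, -6/5)
T2 translate by (-4, 1): (0, 5) → (-4, 6); (-14/5, -23/5) → (-34/5, -18/5); (26/5, 7/5) → (6/5, 12/5); (8/5, -19/5) → (-12/5, -14/5); (17/5, -6/5) → (-3/5, -1/5)
T3 translate by (-2, 3): (-4, 6) → (-6, 9); (-34/5, -18/5) → (-44/5, -3/5); (6/5, 12/5) → (-4/5, 27/5); (-12/5, -14/5) → (-22/5, 1/5); (-3/5, -1/5) → (-13/5, 14/5)
T4 reflect across x = 0: (-6, 9) → (6, 9); (-44/5, -3/5) → (44/5, -3/5); (-4/5, 27/5) → (4/5, 27/5); (-22/5, 1/5) → (22/5, 1/5); (-13/5, 14/5) → (13/5, 14/5)
T5 reflect across y = 0: (6, 9) → (6, -9); (44/5, -3/5) → (44/5, 3/5); (4/5, 27/5) → (4/5, -27/5); (22/5, 1/5) → (22/5, -1/5); (13/5, 14/5) → (13/5, -14/5)
T6 reflect across x = 0: (6, -9) → (-6, -9); (44/5, 3/5) → (-44/5, 3/5); (4/5, -27/5) → (-4/5, -27/5); (22/5, -1/5) → (-22/5, -1/5); (13/5, -14/5) → (-13/5, -14/5)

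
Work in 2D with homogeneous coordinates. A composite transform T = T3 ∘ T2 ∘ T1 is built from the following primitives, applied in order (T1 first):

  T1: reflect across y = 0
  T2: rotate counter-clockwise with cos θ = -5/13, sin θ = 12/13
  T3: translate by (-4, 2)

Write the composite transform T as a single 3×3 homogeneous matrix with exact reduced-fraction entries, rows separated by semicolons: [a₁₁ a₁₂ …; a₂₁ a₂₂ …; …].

T1 = [1 0 0; 0 -1 0; 0 0 1]
T2·T1 = [-5/13 12/13 0; 12/13 5/13 0; 0 0 1]
T3·…·T1 = [-5/13 12/13 -4; 12/13 5/13 2; 0 0 1]

T = [-5/13 12/13 -4; 12/13 5/13 2; 0 0 1]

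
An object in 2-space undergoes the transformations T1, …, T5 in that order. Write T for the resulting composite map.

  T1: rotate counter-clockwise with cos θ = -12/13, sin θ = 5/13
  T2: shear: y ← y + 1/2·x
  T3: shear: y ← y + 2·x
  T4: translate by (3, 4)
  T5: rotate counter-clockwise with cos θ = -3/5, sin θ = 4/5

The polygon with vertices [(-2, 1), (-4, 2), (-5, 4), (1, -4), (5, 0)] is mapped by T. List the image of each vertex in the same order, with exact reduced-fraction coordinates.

T1 rotate counter-clockwise with cos θ = -12/13, sin θ = 5/13: (-2, 1) → (19/13, -22/13); (-4, 2) → (38/13, -44/13); (-5, 4) → (40/13, -73/13); (1, -4) → (8/13, 53/13); (5, 0) → (-60/13, 25/13)
T2 shear: y ← y + 1/2·x: (19/13, -22/13) → (19/13, -25/26); (38/13, -44/13) → (38/13, -25/13); (40/13, -73/13) → (40/13, -53/13); (8/13, 53/13) → (8/13, 57/13); (-60/13, 25/13) → (-60/13, -5/13)
T3 shear: y ← y + 2·x: (19/13, -25/26) → (19/13, 51/26); (38/13, -25/13) → (38/13, 51/13); (40/13, -53/13) → (40/13, 27/13); (8/13, 57/13) → (8/13, 73/13); (-60/13, -5/13) → (-60/13, -125/13)
T4 translate by (3, 4): (19/13, 51/26) → (58/13, 155/26); (38/13, 51/13) → (77/13, 103/13); (40/13, 27/13) → (79/13, 79/13); (8/13, 73/13) → (47/13, 125/13); (-60/13, -125/13) → (-21/13, -73/13)
T5 rotate counter-clockwise with cos θ = -3/5, sin θ = 4/5: (58/13, 155/26) → (-484/65, -1/130); (77/13, 103/13) → (-643/65, -1/65); (79/13, 79/13) → (-553/65, 79/65); (47/13, 125/13) → (-641/65, -187/65); (-21/13, -73/13) → (71/13, 27/13)

image vertices: (-484/65, -1/130), (-643/65, -1/65), (-553/65, 79/65), (-641/65, -187/65), (71/13, 27/13)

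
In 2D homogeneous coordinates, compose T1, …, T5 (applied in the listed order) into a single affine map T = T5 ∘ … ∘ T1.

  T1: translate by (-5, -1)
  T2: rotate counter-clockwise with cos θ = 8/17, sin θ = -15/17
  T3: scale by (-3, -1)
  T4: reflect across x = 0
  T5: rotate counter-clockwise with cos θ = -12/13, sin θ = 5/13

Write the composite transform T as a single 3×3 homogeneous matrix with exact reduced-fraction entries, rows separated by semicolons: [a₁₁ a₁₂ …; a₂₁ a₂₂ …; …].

T = [-363/221 -500/221 2315/221; -60/221 321/221 -21/221; 0 0 1]

T1 = [1 0 -5; 0 1 -1; 0 0 1]
T2·T1 = [8/17 15/17 -55/17; -15/17 8/17 67/17; 0 0 1]
T3·…·T1 = [-24/17 -45/17 165/17; 15/17 -8/17 -67/17; 0 0 1]
T4·…·T1 = [24/17 45/17 -165/17; 15/17 -8/17 -67/17; 0 0 1]
T5·…·T1 = [-363/221 -500/221 2315/221; -60/221 321/221 -21/221; 0 0 1]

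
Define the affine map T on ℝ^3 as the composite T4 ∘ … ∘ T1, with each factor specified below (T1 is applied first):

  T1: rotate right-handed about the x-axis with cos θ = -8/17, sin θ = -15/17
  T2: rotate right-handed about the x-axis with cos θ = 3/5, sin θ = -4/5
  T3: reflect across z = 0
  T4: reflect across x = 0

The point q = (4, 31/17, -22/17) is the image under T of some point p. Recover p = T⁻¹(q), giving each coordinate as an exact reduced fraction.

T1 = [1 0 0 0; 0 -8/17 15/17 0; 0 -15/17 -8/17 0; 0 0 0 1]
T2·T1 = [1 0 0 0; 0 -84/85 13/85 0; 0 -13/85 -84/85 0; 0 0 0 1]
T3·…·T1 = [1 0 0 0; 0 -84/85 13/85 0; 0 13/85 84/85 0; 0 0 0 1]
T4·…·T1 = [-1 0 0 0; 0 -84/85 13/85 0; 0 13/85 84/85 0; 0 0 0 1]
det M = 1; M⁻¹ = [-1 0 0 0; 0 -84/85 13/85 0; 0 13/85 84/85 0; 0 0 0 1]
M⁻¹ · (4, 31/17, -22/17)ᵀ = (-4, -2, -1)ᵀ

p = (-4, -2, -1)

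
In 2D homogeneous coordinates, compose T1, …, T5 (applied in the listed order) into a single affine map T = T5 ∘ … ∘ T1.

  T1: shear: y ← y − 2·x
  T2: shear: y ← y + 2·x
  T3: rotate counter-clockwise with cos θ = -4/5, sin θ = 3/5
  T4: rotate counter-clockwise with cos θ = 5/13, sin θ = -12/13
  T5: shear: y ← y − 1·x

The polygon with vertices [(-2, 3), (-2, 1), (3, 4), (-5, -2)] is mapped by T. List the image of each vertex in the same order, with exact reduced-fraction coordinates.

image vertices: (-17/5, 11/5), (-19/13, -3/13), (-204/65, 457/65), (46/65, -393/65)

T1 shear: y ← y − 2·x: (-2, 3) → (-2, 7); (-2, 1) → (-2, 5); (3, 4) → (3, -2); (-5, -2) → (-5, 8)
T2 shear: y ← y + 2·x: (-2, 7) → (-2, 3); (-2, 5) → (-2, 1); (3, -2) → (3, 4); (-5, 8) → (-5, -2)
T3 rotate counter-clockwise with cos θ = -4/5, sin θ = 3/5: (-2, 3) → (-1/5, -18/5); (-2, 1) → (1, -2); (3, 4) → (-24/5, -7/5); (-5, -2) → (26/5, -7/5)
T4 rotate counter-clockwise with cos θ = 5/13, sin θ = -12/13: (-1/5, -18/5) → (-17/5, -6/5); (1, -2) → (-19/13, -22/13); (-24/5, -7/5) → (-204/65, 253/65); (26/5, -7/5) → (46/65, -347/65)
T5 shear: y ← y − 1·x: (-17/5, -6/5) → (-17/5, 11/5); (-19/13, -22/13) → (-19/13, -3/13); (-204/65, 253/65) → (-204/65, 457/65); (46/65, -347/65) → (46/65, -393/65)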